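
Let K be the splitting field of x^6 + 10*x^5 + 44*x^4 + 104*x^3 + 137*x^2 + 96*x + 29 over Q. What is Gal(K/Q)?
The polynomial f is an irreducible sextic over Q, so G = Gal(f/Q) is one of the 16 transitive subgroups 6T1, ..., 6T16 of S_6. The discriminant of f is -1075648, which is not a perfect square, so G is not contained in A_6. The transitive groups of degree 6 not contained in A_6 are: C_6 (6T1, order 6), S_3 (6T2, order 6), D_6 (6T3, order 12), C_3 x S_3 (6T5, order 18), A_4 x C_2 (6T6, order 24), S_4 (6T8, order 24), S_3 x S_3 (6T9, order 36), S_4 x C_2 (6T11, order 48), (S_3 x S_3) : C_2 (6T13, order 72), PGL(2,5) (6T14, order 120), S_6 (6T16, order 720). By Dedekind's theorem, for a prime p not dividing disc(f) the degrees of the irreducible factors of f mod p form the cycle type of an element of G. Factoring f modulo the 37 such primes p <= 167 (skipping 2, 7, which divide the discriminant), each new pattern first appears at: mod 3: f = (x^6 + x^5 + 2x^4 + 2x^3 + 2x^2 + 2), pattern 6; mod 11: f = (x^3 + 3x^2 + 8)(x^3 + 7x^2 + x + 5), pattern 3+3; mod 13: f = (x^2 + 6x + 4)(x^2 + 8x + 11)(x^2 + 9x + 11), pattern 2+2+2; mod 29: f = (x)(x + 3)(x + 13)(x + 14)(x + 16)(x + 22), pattern 1+1+1+1+1+1. No other pattern occurs in this range, so the set of observed cycle types is {6, 3+3, 2+2+2, 1+1+1+1+1+1}. The candidates containing elements of all these cycle types are C_6 (6T1) of order 6, D_6 (6T3) of order 12, C_3 x S_3 (6T5) of order 18, A_4 x C_2 (6T6) of order 24, S_3 x S_3 (6T9) of order 36, S_4 x C_2 (6T11) of order 48, (S_3 x S_3) : C_2 (6T13) of order 72, PGL(2,5) (6T14) of order 120, S_6 (6T16) of order 720; the others are excluded. The observed types are precisely the cycle types that occur in C_6 (6T1). Each of the other remaining candidates has further cycle types, and by the Chebotarev density theorem the matching factorization patterns would occur for a proportion of primes equal to their share of the group: D_6 (6T3) additionally contains elements of type 2+2+1+1 (3 of its 12 elements, about 25% of primes); C_3 x S_3 (6T5) additionally contains elements of type 3+1+1+1 (4 of its 18 elements, about 22% of primes); A_4 x C_2 (6T6) additionally contains elements of type 2+2+1+1, 2+1+1+1+1 (6 of its 24 elements, about 25% of primes); S_3 x S_3 (6T9) additionally contains elements of type 3+1+1+1, 2+2+1+1 (13 of its 36 elements, about 36% of primes); S_4 x C_2 (6T11) additionally contains elements of type 4+2, 4+1+1, 2+2+1+1, 2+1+1+1+1 (24 of its 48 elements, about 50% of primes); (S_3 x S_3) : C_2 (6T13) additionally contains elements of type 4+2, 3+2+1, 3+1+1+1, 2+2+1+1, 2+1+1+1+1 (49 of its 72 elements, about 68% of primes); PGL(2,5) (6T14) additionally contains elements of type 5+1, 4+1+1, 2+2+1+1 (69 of its 120 elements, about 58% of primes); S_6 (6T16) additionally contains elements of type 5+1, 4+2, 4+1+1, 3+2+1, 3+1+1+1, 2+2+1+1, 2+1+1+1+1 (544 of its 720 elements, about 76% of primes). None of the 37 primes tested shows any such pattern (for each of these groups the chance of that is below 10^-4), which rules them out. Hence G = C_6 (6T1), of order 6.

C_6 (also written C6)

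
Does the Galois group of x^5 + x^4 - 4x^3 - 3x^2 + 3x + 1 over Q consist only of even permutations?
Yes

The polynomial is irreducible of degree 5 over Q. Its discriminant is 14641 = 121^2, a perfect square. A Galois group lies in the alternating group exactly when the discriminant is a square in Q, so the Galois group (C_5) is contained in A_5.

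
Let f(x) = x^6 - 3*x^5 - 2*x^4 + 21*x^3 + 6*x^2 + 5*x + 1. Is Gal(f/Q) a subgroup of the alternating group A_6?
The polynomial is irreducible of degree 6 over Q. Its discriminant is 54786284800, which is not a perfect square. A Galois group lies in the alternating group exactly when the discriminant is a square in Q, so the Galois group (S_4) is not contained in A_6.

No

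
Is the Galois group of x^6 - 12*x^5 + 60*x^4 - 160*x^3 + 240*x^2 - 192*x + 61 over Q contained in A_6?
The polynomial is irreducible of degree 6 over Q. Its discriminant is 11337408, which is not a perfect square. A Galois group lies in the alternating group exactly when the discriminant is a square in Q, so the Galois group (D_6) is not contained in A_6.

No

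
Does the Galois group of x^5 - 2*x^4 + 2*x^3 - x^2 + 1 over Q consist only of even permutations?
Yes

The polynomial is irreducible of degree 5 over Q. Its discriminant is 2209 = 47^2, a perfect square. A Galois group lies in the alternating group exactly when the discriminant is a square in Q, so the Galois group (D_5) is contained in A_5.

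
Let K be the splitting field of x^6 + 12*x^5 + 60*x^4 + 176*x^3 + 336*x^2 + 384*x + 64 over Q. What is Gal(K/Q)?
The polynomial f is an irreducible sextic over Q, so G = Gal(f/Q) is one of the 16 transitive subgroups 6T1, ..., 6T16 of S_6. The discriminant of f is 5410421842378752, which is not a perfect square, so G is not contained in A_6. The transitive groups of degree 6 not contained in A_6 are: C_6 (6T1, order 6), S_3 (6T2, order 6), D_6 (6T3, order 12), C_3 x S_3 (6T5, order 18), A_4 x C_2 (6T6, order 24), S_4 (6T8, order 24), S_3 x S_3 (6T9, order 36), S_4 x C_2 (6T11, order 48), (S_3 x S_3) : C_2 (6T13, order 72), PGL(2,5) (6T14, order 120), S_6 (6T16, order 720). By Dedekind's theorem, for a prime p not dividing disc(f) the degrees of the irreducible factors of f mod p form the cycle type of an element of G. Factoring f modulo the 23 such primes p <= 97 (skipping 2, 3, which divide the discriminant), each new pattern first appears at: mod 5: f = (x^6 + 2x^5 + x^3 + x^2 + 4x + 4), pattern 6; mod 11: f = (x + 3)(x + 7)(x^2 + 3x + 3)(x^2 + 10x + 8), pattern 2+2+1+1; mod 13: f = (x + 3)(x + 5)(x + 11)(x^3 + 6x^2 + 12x + 10), pattern 3+1+1+1; mod 31: f = (x^2 + 7x + 25)(x^2 + 17x + 12)(x^2 + 19x + 6), pattern 2+2+2; mod 97: f = (x^3 + 6x^2 + 12x + 33)(x^3 + 6x^2 + 12x + 96), pattern 3+3. No other pattern occurs in this range, so the set of observed cycle types is {6, 2+2+1+1, 3+1+1+1, 2+2+2, 3+3}. The candidates containing elements of all these cycle types are S_3 x S_3 (6T9) of order 36, (S_3 x S_3) : C_2 (6T13) of order 72, S_6 (6T16) of order 720; the others are excluded. The observed types are precisely the cycle types that occur in S_3 x S_3 (6T9) (apart from the identity). Each of the other remaining candidates has further cycle types, and by the Chebotarev density theorem the matching factorization patterns would occur for a proportion of primes equal to their share of the group: (S_3 x S_3) : C_2 (6T13) additionally contains elements of type 4+2, 3+2+1, 2+1+1+1+1 (36 of its 72 elements, about 50% of primes); S_6 (6T16) additionally contains elements of type 5+1, 4+2, 4+1+1, 3+2+1, 2+1+1+1+1 (459 of its 720 elements, about 64% of primes). None of the 23 primes tested shows any such pattern (for each of these groups the chance of that is below 10^-4), which rules them out. Hence G = S_3 x S_3 (6T9), of order 36.

6T9: S_3 x S_3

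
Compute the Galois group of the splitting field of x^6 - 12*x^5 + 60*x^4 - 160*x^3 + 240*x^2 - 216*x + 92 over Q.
The polynomial f is an irreducible sextic over Q, so G = Gal(f/Q) is one of the 16 transitive subgroups 6T1, ..., 6T16 of S_6. The discriminant of f is 746496000000 = 864000^2, a perfect square, so G is contained in A_6. The transitive groups of degree 6 contained in A_6 are: A_4 (6T4, order 12), S_4 (6T7, order 24), (C_3 x C_3) : C_4 (6T10, order 36), PSL(2,5) (6T12, order 60), A_6 (6T15, order 360). By Dedekind's theorem, for a prime p not dividing disc(f) the degrees of the irreducible factors of f mod p form the cycle type of an element of G. Factoring f modulo the 6 such primes p <= 23 (skipping 2, 3, 5, which divide the discriminant), each new pattern first appears at: mod 7: f = (x + 2)(x^5 + 4x^3 + 2x + 4), pattern 5+1; mod 23: f = (x)(x + 9)(x + 14)(x^3 + 11x^2 + 3x + 18), pattern 3+1+1+1. No other pattern occurs in this range, so the set of observed cycle types is {5+1, 3+1+1+1}. Among the candidates above, the only group containing elements of all these cycle types is A_6 (6T15) — each of A_4 (6T4), S_4 (6T7), (C_3 x C_3) : C_4 (6T10), PSL(2,5) (6T12) lacks at least one of them. Hence G = A_6 (6T15), of order 360.

A_6 (order 360)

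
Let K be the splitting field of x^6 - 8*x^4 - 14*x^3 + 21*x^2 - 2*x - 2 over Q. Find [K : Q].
The degree of the splitting field over Q equals the order of the Galois group, so first determine the group. The polynomial f is an irreducible sextic over Q, so G = Gal(f/Q) is one of the 16 transitive subgroups 6T1, ..., 6T16 of S_6. The discriminant of f is -45161350144, which is not a perfect square, so G is not contained in A_6. The transitive groups of degree 6 not contained in A_6 are: C_6 (6T1, order 6), S_3 (6T2, order 6), D_6 (6T3, order 12), C_3 x S_3 (6T5, order 18), A_4 x C_2 (6T6, order 24), S_4 (6T8, order 24), S_3 x S_3 (6T9, order 36), S_4 x C_2 (6T11, order 48), (S_3 x S_3) : C_2 (6T13, order 72), PGL(2,5) (6T14, order 120), S_6 (6T16, order 720). By Dedekind's theorem, for a prime p not dividing disc(f) the degrees of the irreducible factors of f mod p form the cycle type of an element of G. Factoring f modulo the 66 such primes p <= 347 (skipping 2, 29, 229, which divide the discriminant), each new pattern first appears at: mod 3: f = (x^6 + x^4 + x^3 + x + 1), pattern 6; mod 5: f = (x^3 + 2x^2 + 3)(x^3 + 3x^2 + x + 1), pattern 3+3; mod 7: f = (x + 1)(x + 5)(x^4 + x^3 + 2x^2 + 4x + 1), pattern 4+1+1; mod 13: f = (x^2 + 10x + 4)(x^4 + 3x^3 + 10x^2 + 4x + 6), pattern 4+2; mod 23: f = (x^2 + x + 18)(x^2 + 6x + 18)(x^2 + 16x + 22), pattern 2+2+2; mod 37: f = (x + 17)(x + 25)(x^2 + 11x + 8)(x^2 + 21x + 19), pattern 2+2+1+1; mod 193: f = (x + 38)(x + 136)(x + 141)(x + 143)(x + 151)(x + 163), pattern 1+1+1+1+1+1; mod 347: f = (x + 252)(x + 297)(x + 335)(x + 341)(x^2 + 163x + 44), pattern 2+1+1+1+1. No other pattern occurs in this range, so the set of observed cycle types is {6, 3+3, 4+1+1, 4+2, 2+2+2, 2+2+1+1, 1+1+1+1+1+1, 2+1+1+1+1}. The candidates containing elements of all these cycle types are S_4 x C_2 (6T11) of order 48, S_6 (6T16) of order 720; the others are excluded. The observed types are precisely the cycle types that occur in S_4 x C_2 (6T11). Each of the other remaining candidates has further cycle types, and by the Chebotarev density theorem the matching factorization patterns would occur for a proportion of primes equal to their share of the group: S_6 (6T16) additionally contains elements of type 5+1, 3+2+1, 3+1+1+1 (304 of its 720 elements, about 42% of primes). None of the 66 primes tested shows any such pattern (for each of these groups the chance of that is below 10^-4), which rules them out. Hence G = S_4 x C_2 (6T11), of order 48. The Galois group S_4 x C_2 (6T11) has order 48, so the splitting field has degree 48 over Q.

48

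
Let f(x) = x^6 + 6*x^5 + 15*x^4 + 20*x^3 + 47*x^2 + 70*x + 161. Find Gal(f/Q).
The polynomial f is an irreducible sextic over Q, so G = Gal(f/Q) is one of the 16 transitive subgroups 6T1, ..., 6T16 of S_6. The discriminant of f is -2693803488051200, which is not a perfect square, so G is not contained in A_6. The transitive groups of degree 6 not contained in A_6 are: C_6 (6T1, order 6), S_3 (6T2, order 6), D_6 (6T3, order 12), C_3 x S_3 (6T5, order 18), A_4 x C_2 (6T6, order 24), S_4 (6T8, order 24), S_3 x S_3 (6T9, order 36), S_4 x C_2 (6T11, order 48), (S_3 x S_3) : C_2 (6T13, order 72), PGL(2,5) (6T14, order 120), S_6 (6T16, order 720). By Dedekind's theorem, for a prime p not dividing disc(f) the degrees of the irreducible factors of f mod p form the cycle type of an element of G. Factoring f modulo the 17 such primes p <= 71 (skipping 2, 5, 7, which divide the discriminant), each new pattern first appears at: mod 3: f = (x^3 + x^2 + x + 2)(x^3 + 2x^2 + 1), pattern 3+3; mod 13: f = (x^6 + 6x^5 + 2x^4 + 7x^3 + 8x^2 + 5x + 5), pattern 6; mod 19: f = (x^2 + 2x + 2)(x^4 + 4x^3 + 5x^2 + 2x + 14), pattern 4+2; mod 23: f = (x)(x + 2)(x^4 + 4x^3 + 7x^2 + 6x + 12), pattern 4+1+1; mod 53: f = (x^2 + 2x + 22)(x^2 + 24x + 16)(x^2 + 33x + 25), pattern 2+2+2; mod 59: f = (x + 9)(x + 52)(x^2 + 12x + 34)(x^2 + 51x + 14), pattern 2+2+1+1; mod 71: f = (x + 17)(x + 23)(x + 50)(x + 56)(x^2 + 2x + 31), pattern 2+1+1+1+1. No other pattern occurs in this range, so the set of observed cycle types is {3+3, 6, 4+2, 4+1+1, 2+2+2, 2+2+1+1, 2+1+1+1+1}. The candidates containing elements of all these cycle types are S_4 x C_2 (6T11) of order 48, S_6 (6T16) of order 720; the others are excluded. The observed types are precisely the cycle types that occur in S_4 x C_2 (6T11) (apart from the identity). Each of the other remaining candidates has further cycle types, and by the Chebotarev density theorem the matching factorization patterns would occur for a proportion of primes equal to their share of the group: S_6 (6T16) additionally contains elements of type 5+1, 3+2+1, 3+1+1+1 (304 of its 720 elements, about 42% of primes). None of the 17 primes tested shows any such pattern (for each of these groups the chance of that is below 10^-4), which rules them out. Hence G = S_4 x C_2 (6T11), of order 48.

6T11: S_4 x C_2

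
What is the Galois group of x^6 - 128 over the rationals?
The polynomial f is an irreducible sextic over Q, so G = Gal(f/Q) is one of the 16 transitive subgroups 6T1, ..., 6T16 of S_6. The discriminant of f is 1603087953297408, which is not a perfect square, so G is not contained in A_6. The transitive groups of degree 6 not contained in A_6 are: C_6 (6T1, order 6), S_3 (6T2, order 6), D_6 (6T3, order 12), C_3 x S_3 (6T5, order 18), A_4 x C_2 (6T6, order 24), S_4 (6T8, order 24), S_3 x S_3 (6T9, order 36), S_4 x C_2 (6T11, order 48), (S_3 x S_3) : C_2 (6T13, order 72), PGL(2,5) (6T14, order 120), S_6 (6T16, order 720). By Dedekind's theorem, for a prime p not dividing disc(f) the degrees of the irreducible factors of f mod p form the cycle type of an element of G. Factoring f modulo the 79 such primes p <= 419 (skipping 2, 3, which divide the discriminant), each new pattern first appears at: mod 5: f = (x^2 + 3)(x^2 + 2x + 3)(x^2 + 3x + 3), pattern 2+2+2; mod 7: f = (x^3 + 3)(x^3 + 4), pattern 3+3; mod 13: f = (x^6 + 2), pattern 6; mod 17: f = (x + 7)(x + 10)(x^2 + 7x + 15)(x^2 + 10x + 15), pattern 2+2+1+1; mod 31: f = (x + 4)(x + 7)(x + 11)(x + 20)(x + 24)(x + 27), pattern 1+1+1+1+1+1. No other pattern occurs in this range, so the set of observed cycle types is {2+2+2, 3+3, 6, 2+2+1+1, 1+1+1+1+1+1}. The candidates containing elements of all these cycle types are D_6 (6T3) of order 12, A_4 x C_2 (6T6) of order 24, S_3 x S_3 (6T9) of order 36, S_4 x C_2 (6T11) of order 48, (S_3 x S_3) : C_2 (6T13) of order 72, PGL(2,5) (6T14) of order 120, S_6 (6T16) of order 720; the others are excluded. The observed types are precisely the cycle types that occur in D_6 (6T3). Each of the other remaining candidates has further cycle types, and by the Chebotarev density theorem the matching factorization patterns would occur for a proportion of primes equal to their share of the group: A_4 x C_2 (6T6) additionally contains elements of type 2+1+1+1+1 (3 of its 24 elements, about 12% of primes); S_3 x S_3 (6T9) additionally contains elements of type 3+1+1+1 (4 of its 36 elements, about 11% of primes); S_4 x C_2 (6T11) additionally contains elements of type 4+2, 4+1+1, 2+1+1+1+1 (15 of its 48 elements, about 31% of primes); (S_3 x S_3) : C_2 (6T13) additionally contains elements of type 4+2, 3+2+1, 3+1+1+1, 2+1+1+1+1 (40 of its 72 elements, about 56% of primes); PGL(2,5) (6T14) additionally contains elements of type 5+1, 4+1+1 (54 of its 120 elements, about 45% of primes); S_6 (6T16) additionally contains elements of type 5+1, 4+2, 4+1+1, 3+2+1, 3+1+1+1, 2+1+1+1+1 (499 of its 720 elements, about 69% of primes). None of the 79 primes tested shows any such pattern (for each of these groups the chance of that is below 10^-4), which rules them out. Hence G = D_6 (6T3), of order 12.

D_6 (order 12)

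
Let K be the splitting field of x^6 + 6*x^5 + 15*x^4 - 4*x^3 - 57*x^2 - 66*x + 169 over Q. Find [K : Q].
The degree of the splitting field over Q equals the order of the Galois group, so first determine the group. The polynomial f is an irreducible sextic over Q, so G = Gal(f/Q) is one of the 16 transitive subgroups 6T1, ..., 6T16 of S_6. The discriminant of f is -190210142896128, which is not a perfect square, so G is not contained in A_6. The transitive groups of degree 6 not contained in A_6 are: C_6 (6T1, order 6), S_3 (6T2, order 6), D_6 (6T3, order 12), C_3 x S_3 (6T5, order 18), A_4 x C_2 (6T6, order 24), S_4 (6T8, order 24), S_3 x S_3 (6T9, order 36), S_4 x C_2 (6T11, order 48), (S_3 x S_3) : C_2 (6T13, order 72), PGL(2,5) (6T14, order 120), S_6 (6T16, order 720). By Dedekind's theorem, for a prime p not dividing disc(f) the degrees of the irreducible factors of f mod p form the cycle type of an element of G. Factoring f modulo the 33 such primes p <= 149 (skipping 2, 3, which divide the discriminant), each new pattern first appears at: mod 5: f = (x^6 + x^5 + x^3 + 3x^2 + 4x + 4), pattern 6; mod 7: f = (x + 2)(x + 3)(x + 5)(x^3 + 3x^2 + 3x + 4), pattern 3+1+1+1; mod 17: f = (x^2 + 4x + 14)(x^2 + 9x + 2)(x^2 + 10x + 3), pattern 2+2+2; mod 19: f = (x^3 + 3x^2 + 3x + 5)(x^3 + 3x^2 + 3x + 11), pattern 3+3; mod 73: f = (x + 27)(x + 43)(x + 45)(x + 59)(x + 61)(x + 63), pattern 1+1+1+1+1+1. No other pattern occurs in this range, so the set of observed cycle types is {6, 3+1+1+1, 2+2+2, 3+3, 1+1+1+1+1+1}. The candidates containing elements of all these cycle types are C_3 x S_3 (6T5) of order 18, S_3 x S_3 (6T9) of order 36, (S_3 x S_3) : C_2 (6T13) of order 72, S_6 (6T16) of order 720; the others are excluded. The observed types are precisely the cycle types that occur in C_3 x S_3 (6T5). Each of the other remaining candidates has further cycle types, and by the Chebotarev density theorem the matching factorization patterns would occur for a proportion of primes equal to their share of the group: S_3 x S_3 (6T9) additionally contains elements of type 2+2+1+1 (9 of its 36 elements, about 25% of primes); (S_3 x S_3) : C_2 (6T13) additionally contains elements of type 4+2, 3+2+1, 2+2+1+1, 2+1+1+1+1 (45 of its 72 elements, about 62% of primes); S_6 (6T16) additionally contains elements of type 5+1, 4+2, 4+1+1, 3+2+1, 2+2+1+1, 2+1+1+1+1 (504 of its 720 elements, about 70% of primes). None of the 33 primes tested shows any such pattern (for each of these groups the chance of that is below 10^-4), which rules them out. Hence G = C_3 x S_3 (6T5), of order 18. The Galois group C_3 x S_3 (6T5) has order 18, so the splitting field has degree 18 over Q.

18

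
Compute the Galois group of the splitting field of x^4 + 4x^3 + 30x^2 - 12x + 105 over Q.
A_4

The polynomial is an irreducible quartic over Q and its discriminant is 1358954496 = 36864^2, a perfect square, so the Galois group is contained in A_4. The resolvent cubic y^3 - 30*y^2 - 468*y + 10776 is irreducible over Q. An irreducible resolvent with square discriminant gives A_4.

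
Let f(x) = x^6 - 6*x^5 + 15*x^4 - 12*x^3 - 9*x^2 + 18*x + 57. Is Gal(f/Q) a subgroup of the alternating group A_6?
The polynomial is irreducible of degree 6 over Q. Its discriminant is -21134460321792, which is not a perfect square. A Galois group lies in the alternating group exactly when the discriminant is a square in Q, so the Galois group (C_6) is not contained in A_6.

No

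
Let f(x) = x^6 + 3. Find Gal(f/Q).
6T2: S_3

The polynomial f is an irreducible sextic over Q, so G = Gal(f/Q) is one of the 16 transitive subgroups 6T1, ..., 6T16 of S_6. The discriminant of f is -11337408, which is not a perfect square, so G is not contained in A_6. The transitive groups of degree 6 not contained in A_6 are: C_6 (6T1, order 6), S_3 (6T2, order 6), D_6 (6T3, order 12), C_3 x S_3 (6T5, order 18), A_4 x C_2 (6T6, order 24), S_4 (6T8, order 24), S_3 x S_3 (6T9, order 36), S_4 x C_2 (6T11, order 48), (S_3 x S_3) : C_2 (6T13, order 72), PGL(2,5) (6T14, order 120), S_6 (6T16, order 720). By Dedekind's theorem, for a prime p not dividing disc(f) the degrees of the irreducible factors of f mod p form the cycle type of an element of G. Factoring f modulo the 23 such primes p <= 97 (skipping 2, 3, which divide the discriminant), each new pattern first appears at: mod 5: f = (x^2 + 2)(x^2 + x + 2)(x^2 + 4x + 2), pattern 2+2+2; mod 7: f = (x^3 + 2)(x^3 + 5), pattern 3+3; mod 61: f = (x + 3)(x + 19)(x + 22)(x + 39)(x + 42)(x + 58), pattern 1+1+1+1+1+1. No other pattern occurs in this range, so the set of observed cycle types is {2+2+2, 3+3, 1+1+1+1+1+1}. The candidates containing elements of all these cycle types are C_6 (6T1) of order 6, S_3 (6T2) of order 6, D_6 (6T3) of order 12, C_3 x S_3 (6T5) of order 18, A_4 x C_2 (6T6) of order 24, S_4 (6T8) of order 24, S_3 x S_3 (6T9) of order 36, S_4 x C_2 (6T11) of order 48, (S_3 x S_3) : C_2 (6T13) of order 72, PGL(2,5) (6T14) of order 120, S_6 (6T16) of order 720; the others are excluded. The observed types are precisely the cycle types that occur in S_3 (6T2). Each of the other remaining candidates has further cycle types, and by the Chebotarev density theorem the matching factorization patterns would occur for a proportion of primes equal to their share of the group: C_6 (6T1) additionally contains elements of type 6 (2 of its 6 elements, about 33% of primes); D_6 (6T3) additionally contains elements of type 6, 2+2+1+1 (5 of its 12 elements, about 42% of primes); C_3 x S_3 (6T5) additionally contains elements of type 6, 3+1+1+1 (10 of its 18 elements, about 56% of primes); A_4 x C_2 (6T6) additionally contains elements of type 6, 2+2+1+1, 2+1+1+1+1 (14 of its 24 elements, about 58% of primes); S_4 (6T8) additionally contains elements of type 4+1+1, 2+2+1+1 (9 of its 24 elements, about 38% of primes); S_3 x S_3 (6T9) additionally contains elements of type 6, 3+1+1+1, 2+2+1+1 (25 of its 36 elements, about 69% of primes); S_4 x C_2 (6T11) additionally contains elements of type 6, 4+2, 4+1+1, 2+2+1+1, 2+1+1+1+1 (32 of its 48 elements, about 67% of primes); (S_3 x S_3) : C_2 (6T13) additionally contains elements of type 6, 4+2, 3+2+1, 3+1+1+1, 2+2+1+1, 2+1+1+1+1 (61 of its 72 elements, about 85% of primes); PGL(2,5) (6T14) additionally contains elements of type 6, 5+1, 4+1+1, 2+2+1+1 (89 of its 120 elements, about 74% of primes); S_6 (6T16) additionally contains elements of type 6, 5+1, 4+2, 4+1+1, 3+2+1, 3+1+1+1, 2+2+1+1, 2+1+1+1+1 (664 of its 720 elements, about 92% of primes). None of the 23 primes tested shows any such pattern (for each of these groups the chance of that is below 10^-4), which rules them out. Hence G = S_3 (6T2), of order 6.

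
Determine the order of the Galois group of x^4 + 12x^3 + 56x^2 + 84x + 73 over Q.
The degree of the splitting field over Q equals the order of the Galois group, so first determine the group. The polynomial is an irreducible quartic over Q and its discriminant is 122943744 = 11088^2, a perfect square, so the Galois group is contained in A_4. The resolvent cubic y^3 - 56*y^2 + 716*y - 1216 splits completely over Q, which gives the Klein four-group V_4. The Galois group V_4 (4T2) has order 4, so the splitting field has degree 4 over Q.

4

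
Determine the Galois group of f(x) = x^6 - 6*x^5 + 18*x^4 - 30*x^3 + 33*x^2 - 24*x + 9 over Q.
PGL(2,5) (order 120)

The polynomial f is an irreducible sextic over Q, so G = Gal(f/Q) is one of the 16 transitive subgroups 6T1, ..., 6T16 of S_6. The discriminant of f is -16003008, which is not a perfect square, so G is not contained in A_6. The transitive groups of degree 6 not contained in A_6 are: C_6 (6T1, order 6), S_3 (6T2, order 6), D_6 (6T3, order 12), C_3 x S_3 (6T5, order 18), A_4 x C_2 (6T6, order 24), S_4 (6T8, order 24), S_3 x S_3 (6T9, order 36), S_4 x C_2 (6T11, order 48), (S_3 x S_3) : C_2 (6T13, order 72), PGL(2,5) (6T14, order 120), S_6 (6T16, order 720). By Dedekind's theorem, for a prime p not dividing disc(f) the degrees of the irreducible factors of f mod p form the cycle type of an element of G. Factoring f modulo the 21 such primes p <= 89 (skipping 2, 3, 7, which divide the discriminant), each new pattern first appears at: mod 5: f = (x^6 + 4x^5 + 3x^4 + 3x^2 + x + 4), pattern 6; mod 11: f = (x + 1)(x^5 + 4x^4 + 3x^3 + 9), pattern 5+1; mod 13: f = (x + 7)(x + 11)(x^4 + 2x^3 + 9x^2 + 5x + 4), pattern 4+1+1; mod 23: f = (x + 15)(x + 19)(x^2 + 13x + 3)(x^2 + 16x + 8), pattern 2+2+1+1; mod 43: f = (x^3 + 16x^2 + 6x + 18)(x^3 + 21x^2 + 20x + 22), pattern 3+3; mod 61: f = (x^2 + 12x + 46)(x^2 + 16x + 56)(x^2 + 27x + 5), pattern 2+2+2. No other pattern occurs in this range, so the set of observed cycle types is {6, 5+1, 4+1+1, 2+2+1+1, 3+3, 2+2+2}. The candidates containing elements of all these cycle types are PGL(2,5) (6T14) of order 120, S_6 (6T16) of order 720; the others are excluded. The observed types are precisely the cycle types that occur in PGL(2,5) (6T14) (apart from the identity). Each of the other remaining candidates has further cycle types, and by the Chebotarev density theorem the matching factorization patterns would occur for a proportion of primes equal to their share of the group: S_6 (6T16) additionally contains elements of type 4+2, 3+2+1, 3+1+1+1, 2+1+1+1+1 (265 of its 720 elements, about 37% of primes). None of the 21 primes tested shows any such pattern (for each of these groups the chance of that is below 10^-4), which rules them out. Hence G = PGL(2,5) (6T14), of order 120.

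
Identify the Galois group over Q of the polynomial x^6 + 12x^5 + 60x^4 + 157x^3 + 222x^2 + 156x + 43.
C_3 x S_3 (order 18)

The polynomial f is an irreducible sextic over Q, so G = Gal(f/Q) is one of the 16 transitive subgroups 6T1, ..., 6T16 of S_6. The discriminant of f is -177147, which is not a perfect square, so G is not contained in A_6. The transitive groups of degree 6 not contained in A_6 are: C_6 (6T1, order 6), S_3 (6T2, order 6), D_6 (6T3, order 12), C_3 x S_3 (6T5, order 18), A_4 x C_2 (6T6, order 24), S_4 (6T8, order 24), S_3 x S_3 (6T9, order 36), S_4 x C_2 (6T11, order 48), (S_3 x S_3) : C_2 (6T13, order 72), PGL(2,5) (6T14, order 120), S_6 (6T16, order 720). By Dedekind's theorem, for a prime p not dividing disc(f) the degrees of the irreducible factors of f mod p form the cycle type of an element of G. Factoring f modulo the 33 such primes p <= 139 (skipping 3, which divides the discriminant), each new pattern first appears at: mod 2: f = (x^6 + x^3 + 1), pattern 6; mod 7: f = (x + 3)(x + 4)(x + 6)(x^3 + 6x^2 + 5x + 4), pattern 3+1+1+1; mod 17: f = (x^2 + 5x + 13)(x^2 + 8x + 2)(x^2 + 16x + 1), pattern 2+2+2; mod 19: f = (x^3 + 6x^2 + 12x + 14)(x^3 + 6x^2 + 12x + 18), pattern 3+3; mod 73: f = (x + 15)(x + 23)(x + 24)(x + 31)(x + 32)(x + 33), pattern 1+1+1+1+1+1. No other pattern occurs in this range, so the set of observed cycle types is {6, 3+1+1+1, 2+2+2, 3+3, 1+1+1+1+1+1}. The candidates containing elements of all these cycle types are C_3 x S_3 (6T5) of order 18, S_3 x S_3 (6T9) of order 36, (S_3 x S_3) : C_2 (6T13) of order 72, S_6 (6T16) of order 720; the others are excluded. The observed types are precisely the cycle types that occur in C_3 x S_3 (6T5). Each of the other remaining candidates has further cycle types, and by the Chebotarev density theorem the matching factorization patterns would occur for a proportion of primes equal to their share of the group: S_3 x S_3 (6T9) additionally contains elements of type 2+2+1+1 (9 of its 36 elements, about 25% of primes); (S_3 x S_3) : C_2 (6T13) additionally contains elements of type 4+2, 3+2+1, 2+2+1+1, 2+1+1+1+1 (45 of its 72 elements, about 62% of primes); S_6 (6T16) additionally contains elements of type 5+1, 4+2, 4+1+1, 3+2+1, 2+2+1+1, 2+1+1+1+1 (504 of its 720 elements, about 70% of primes). None of the 33 primes tested shows any such pattern (for each of these groups the chance of that is below 10^-4), which rules them out. Hence G = C_3 x S_3 (6T5), of order 18.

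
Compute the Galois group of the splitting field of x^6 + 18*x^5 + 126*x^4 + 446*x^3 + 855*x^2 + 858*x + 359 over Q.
6T6: A_4 x C_2

The polynomial f is an irreducible sextic over Q, so G = Gal(f/Q) is one of the 16 transitive subgroups 6T1, ..., 6T16 of S_6. The discriminant of f is -151585344, which is not a perfect square, so G is not contained in A_6. The transitive groups of degree 6 not contained in A_6 are: C_6 (6T1, order 6), S_3 (6T2, order 6), D_6 (6T3, order 12), C_3 x S_3 (6T5, order 18), A_4 x C_2 (6T6, order 24), S_4 (6T8, order 24), S_3 x S_3 (6T9, order 36), S_4 x C_2 (6T11, order 48), (S_3 x S_3) : C_2 (6T13, order 72), PGL(2,5) (6T14, order 120), S_6 (6T16, order 720). By Dedekind's theorem, for a prime p not dividing disc(f) the degrees of the irreducible factors of f mod p form the cycle type of an element of G. Factoring f modulo the 33 such primes p <= 151 (skipping 2, 3, 19, which divide the discriminant), each new pattern first appears at: mod 5: f = (x^3 + 2x + 4)(x^3 + 3x^2 + 4x + 1), pattern 3+3; mod 7: f = (x^6 + 4x^5 + 5x^3 + x^2 + 4x + 2), pattern 6; mod 17: f = (x + 4)(x + 8)(x^2 + 9x + 5)(x^2 + 14x + 10), pattern 2+2+1+1; mod 71: f = (x^2 + 38x + 60)(x^2 + 56x + 48)(x^2 + 66x + 64), pattern 2+2+2; mod 107: f = (x + 19)(x + 31)(x + 67)(x + 95)(x^2 + 20x + 92), pattern 2+1+1+1+1. No other pattern occurs in this range, so the set of observed cycle types is {3+3, 6, 2+2+1+1, 2+2+2, 2+1+1+1+1}. The candidates containing elements of all these cycle types are A_4 x C_2 (6T6) of order 24, S_4 x C_2 (6T11) of order 48, (S_3 x S_3) : C_2 (6T13) of order 72, S_6 (6T16) of order 720; the others are excluded. The observed types are precisely the cycle types that occur in A_4 x C_2 (6T6) (apart from the identity). Each of the other remaining candidates has further cycle types, and by the Chebotarev density theorem the matching factorization patterns would occur for a proportion of primes equal to their share of the group: S_4 x C_2 (6T11) additionally contains elements of type 4+2, 4+1+1 (12 of its 48 elements, about 25% of primes); (S_3 x S_3) : C_2 (6T13) additionally contains elements of type 4+2, 3+2+1, 3+1+1+1 (34 of its 72 elements, about 47% of primes); S_6 (6T16) additionally contains elements of type 5+1, 4+2, 4+1+1, 3+2+1, 3+1+1+1 (484 of its 720 elements, about 67% of primes). None of the 33 primes tested shows any such pattern (for each of these groups the chance of that is below 10^-4), which rules them out. Hence G = A_4 x C_2 (6T6), of order 24.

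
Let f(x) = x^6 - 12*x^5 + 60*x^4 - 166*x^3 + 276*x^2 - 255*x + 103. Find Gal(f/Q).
6T13: (S_3 x S_3) : C_2

The polynomial f is an irreducible sextic over Q, so G = Gal(f/Q) is one of the 16 transitive subgroups 6T1, ..., 6T16 of S_6. The discriminant of f is -6604217307, which is not a perfect square, so G is not contained in A_6. The transitive groups of degree 6 not contained in A_6 are: C_6 (6T1, order 6), S_3 (6T2, order 6), D_6 (6T3, order 12), C_3 x S_3 (6T5, order 18), A_4 x C_2 (6T6, order 24), S_4 (6T8, order 24), S_3 x S_3 (6T9, order 36), S_4 x C_2 (6T11, order 48), (S_3 x S_3) : C_2 (6T13, order 72), PGL(2,5) (6T14, order 120), S_6 (6T16, order 720). By Dedekind's theorem, for a prime p not dividing disc(f) the degrees of the irreducible factors of f mod p form the cycle type of an element of G. Factoring f modulo the 28 such primes p <= 127 (skipping 3, 17, 43, which divide the discriminant), each new pattern first appears at: mod 2: f = (x^6 + x + 1), pattern 6; mod 7: f = (x + 6)(x^2 + 4)(x^3 + 3x^2 + 3x + 4), pattern 3+2+1; mod 11: f = (x^2 + 7x + 8)(x^4 + 3x^3 + 9x^2 + 6), pattern 4+2; mod 13: f = (x + 7)(x + 10)(x^2 + 4x + 10)(x^2 + 6x + 7), pattern 2+2+1+1; mod 61: f = (x + 2)(x + 12)(x + 14)(x + 37)(x^2 + 45x + 27), pattern 2+1+1+1+1; mod 97: f = (x + 1)(x + 45)(x + 71)(x^3 + 65x^2 + 8x + 96), pattern 3+1+1+1; mod 113: f = (x^2 + 3x + 54)(x^2 + 105x + 112)(x^2 + 106x + 109), pattern 2+2+2; mod 127: f = (x^3 + 33x^2 + 50x + 84)(x^3 + 82x^2 + 98x + 36), pattern 3+3. No other pattern occurs in this range, so the set of observed cycle types is {6, 3+2+1, 4+2, 2+2+1+1, 2+1+1+1+1, 3+1+1+1, 2+2+2, 3+3}. The candidates containing elements of all these cycle types are (S_3 x S_3) : C_2 (6T13) of order 72, S_6 (6T16) of order 720; the others are excluded. The observed types are precisely the cycle types that occur in (S_3 x S_3) : C_2 (6T13) (apart from the identity). Each of the other remaining candidates has further cycle types, and by the Chebotarev density theorem the matching factorization patterns would occur for a proportion of primes equal to their share of the group: S_6 (6T16) additionally contains elements of type 5+1, 4+1+1 (234 of its 720 elements, about 32% of primes). None of the 28 primes tested shows any such pattern (for each of these groups the chance of that is below 10^-4), which rules them out. Hence G = (S_3 x S_3) : C_2 (6T13), of order 72.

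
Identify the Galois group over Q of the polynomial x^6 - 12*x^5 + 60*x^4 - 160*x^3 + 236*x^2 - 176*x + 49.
6T11: S_4 x C_2

The polynomial f is an irreducible sextic over Q, so G = Gal(f/Q) is one of the 16 transitive subgroups 6T1, ..., 6T16 of S_6. The discriminant of f is -3356224, which is not a perfect square, so G is not contained in A_6. The transitive groups of degree 6 not contained in A_6 are: C_6 (6T1, order 6), S_3 (6T2, order 6), D_6 (6T3, order 12), C_3 x S_3 (6T5, order 18), A_4 x C_2 (6T6, order 24), S_4 (6T8, order 24), S_3 x S_3 (6T9, order 36), S_4 x C_2 (6T11, order 48), (S_3 x S_3) : C_2 (6T13, order 72), PGL(2,5) (6T14, order 120), S_6 (6T16, order 720). By Dedekind's theorem, for a prime p not dividing disc(f) the degrees of the irreducible factors of f mod p form the cycle type of an element of G. Factoring f modulo the 67 such primes p <= 347 (skipping 2, 229, which divide the discriminant), each new pattern first appears at: mod 3: f = (x^6 + 2x^3 + 2x^2 + x + 1), pattern 6; mod 5: f = (x^3 + x^2 + x + 3)(x^3 + 2x^2 + 2x + 3), pattern 3+3; mod 7: f = (x)(x + 3)(x^4 + 6x^3 + x + 2), pattern 4+1+1; mod 13: f = (x^2 + 9x + 9)(x^4 + 5x^3 + 6x^2 + x + 4), pattern 4+2; mod 23: f = (x^2 + x + 12)(x^2 + 14x + 9)(x^2 + 19x + 16), pattern 2+2+2; mod 29: f = (x + 8)(x + 17)(x^2 + 24x + 13)(x^2 + 26x + 9), pattern 2+2+1+1; mod 193: f = (x + 4)(x + 42)(x + 92)(x + 97)(x + 147)(x + 185), pattern 1+1+1+1+1+1; mod 347: f = (x + 1)(x + 149)(x + 194)(x + 342)(x^2 + 343x + 259), pattern 2+1+1+1+1. No other pattern occurs in this range, so the set of observed cycle types is {6, 3+3, 4+1+1, 4+2, 2+2+2, 2+2+1+1, 1+1+1+1+1+1, 2+1+1+1+1}. The candidates containing elements of all these cycle types are S_4 x C_2 (6T11) of order 48, S_6 (6T16) of order 720; the others are excluded. The observed types are precisely the cycle types that occur in S_4 x C_2 (6T11). Each of the other remaining candidates has further cycle types, and by the Chebotarev density theorem the matching factorization patterns would occur for a proportion of primes equal to their share of the group: S_6 (6T16) additionally contains elements of type 5+1, 3+2+1, 3+1+1+1 (304 of its 720 elements, about 42% of primes). None of the 67 primes tested shows any such pattern (for each of these groups the chance of that is below 10^-4), which rules them out. Hence G = S_4 x C_2 (6T11), of order 48.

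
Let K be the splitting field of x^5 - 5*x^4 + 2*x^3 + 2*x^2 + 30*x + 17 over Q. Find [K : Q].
The degree of the splitting field over Q equals the order of the Galois group, so first determine the group. The polynomial f is an irreducible quintic over Q, so G = Gal(f/Q) is a transitive subgroup of S_5: one of C_5 (5T1, order 5), D_5 (5T2, order 10), F_20 (5T3, order 20), A_5 (5T4, order 60) or S_5 (5T5, order 120). The discriminant of f is 461338069, which is not a perfect square, so G is not contained in A_5. The transitive groups of degree 5 not contained in A_5 are: F_20 (5T3, order 20), S_5 (5T5, order 120). By Dedekind's theorem, for a prime p not dividing disc(f) the degrees of the irreducible factors of f mod p form the cycle type of an element of G. Factoring f modulo the first such prime p = 2, each new pattern first appears at: mod 2: f = (x^2 + x + 1)(x^3 + x + 1), pattern 3+2. No other pattern occurs in this range, so the set of observed cycle types is {3+2}. Among the candidates above, the only group containing elements of all these cycle types is S_5 (5T5) — F_20 (5T3) lacks at least one of them. Hence G = S_5 (5T5), of order 120. The Galois group S_5 (5T5) has order 120, so the splitting field has degree 120 over Q.

120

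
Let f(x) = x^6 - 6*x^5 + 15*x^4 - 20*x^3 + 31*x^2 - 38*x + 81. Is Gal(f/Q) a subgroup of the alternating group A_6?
The polynomial is irreducible of degree 6 over Q. Its discriminant is -66039417143296, which is not a perfect square. A Galois group lies in the alternating group exactly when the discriminant is a square in Q, so the Galois group (S_4 x C_2) is not contained in A_6.

No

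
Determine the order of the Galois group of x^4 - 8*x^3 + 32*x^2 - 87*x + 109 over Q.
24

The degree of the splitting field over Q equals the order of the Galois group, so first determine the group. The polynomial is an irreducible quartic over Q and its discriminant is 505861, which is not a perfect square, so the Galois group is not contained in A_4. The resolvent cubic y^3 - 32*y^2 + 260*y - 593 is irreducible over Q. An irreducible resolvent with non-square discriminant gives S_4. The Galois group S_4 (4T5) has order 24, so the splitting field has degree 24 over Q.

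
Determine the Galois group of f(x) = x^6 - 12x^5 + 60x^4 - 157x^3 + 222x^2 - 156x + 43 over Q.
C_3 x S_3 (order 18)

The polynomial f is an irreducible sextic over Q, so G = Gal(f/Q) is one of the 16 transitive subgroups 6T1, ..., 6T16 of S_6. The discriminant of f is -177147, which is not a perfect square, so G is not contained in A_6. The transitive groups of degree 6 not contained in A_6 are: C_6 (6T1, order 6), S_3 (6T2, order 6), D_6 (6T3, order 12), C_3 x S_3 (6T5, order 18), A_4 x C_2 (6T6, order 24), S_4 (6T8, order 24), S_3 x S_3 (6T9, order 36), S_4 x C_2 (6T11, order 48), (S_3 x S_3) : C_2 (6T13, order 72), PGL(2,5) (6T14, order 120), S_6 (6T16, order 720). By Dedekind's theorem, for a prime p not dividing disc(f) the degrees of the irreducible factors of f mod p form the cycle type of an element of G. Factoring f modulo the 33 such primes p <= 139 (skipping 3, which divides the discriminant), each new pattern first appears at: mod 2: f = (x^6 + x^3 + 1), pattern 6; mod 7: f = (x + 1)(x + 3)(x + 4)(x^3 + x^2 + 5x + 3), pattern 3+1+1+1; mod 17: f = (x^2 + x + 1)(x^2 + 9x + 2)(x^2 + 12x + 13), pattern 2+2+2; mod 19: f = (x^3 + 13x^2 + 12x + 1)(x^3 + 13x^2 + 12x + 5), pattern 3+3; mod 73: f = (x + 40)(x + 41)(x + 42)(x + 49)(x + 50)(x + 58), pattern 1+1+1+1+1+1. No other pattern occurs in this range, so the set of observed cycle types is {6, 3+1+1+1, 2+2+2, 3+3, 1+1+1+1+1+1}. The candidates containing elements of all these cycle types are C_3 x S_3 (6T5) of order 18, S_3 x S_3 (6T9) of order 36, (S_3 x S_3) : C_2 (6T13) of order 72, S_6 (6T16) of order 720; the others are excluded. The observed types are precisely the cycle types that occur in C_3 x S_3 (6T5). Each of the other remaining candidates has further cycle types, and by the Chebotarev density theorem the matching factorization patterns would occur for a proportion of primes equal to their share of the group: S_3 x S_3 (6T9) additionally contains elements of type 2+2+1+1 (9 of its 36 elements, about 25% of primes); (S_3 x S_3) : C_2 (6T13) additionally contains elements of type 4+2, 3+2+1, 2+2+1+1, 2+1+1+1+1 (45 of its 72 elements, about 62% of primes); S_6 (6T16) additionally contains elements of type 5+1, 4+2, 4+1+1, 3+2+1, 2+2+1+1, 2+1+1+1+1 (504 of its 720 elements, about 70% of primes). None of the 33 primes tested shows any such pattern (for each of these groups the chance of that is below 10^-4), which rules them out. Hence G = C_3 x S_3 (6T5), of order 18.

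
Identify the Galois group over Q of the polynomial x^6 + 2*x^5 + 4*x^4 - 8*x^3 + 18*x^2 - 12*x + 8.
6T8: S_4

The polynomial f is an irreducible sextic over Q, so G = Gal(f/Q) is one of the 16 transitive subgroups 6T1, ..., 6T16 of S_6. The discriminant of f is -4014080000, which is not a perfect square, so G is not contained in A_6. The transitive groups of degree 6 not contained in A_6 are: C_6 (6T1, order 6), S_3 (6T2, order 6), D_6 (6T3, order 12), C_3 x S_3 (6T5, order 18), A_4 x C_2 (6T6, order 24), S_4 (6T8, order 24), S_3 x S_3 (6T9, order 36), S_4 x C_2 (6T11, order 48), (S_3 x S_3) : C_2 (6T13, order 72), PGL(2,5) (6T14, order 120), S_6 (6T16, order 720). By Dedekind's theorem, for a prime p not dividing disc(f) the degrees of the irreducible factors of f mod p form the cycle type of an element of G. Factoring f modulo the 22 such primes p <= 97 (skipping 2, 5, 7, which divide the discriminant), each new pattern first appears at: mod 3: f = (x^3 + 2x + 1)(x^3 + 2x^2 + 2x + 2), pattern 3+3; mod 13: f = (x + 7)(x + 12)(x^4 + 9x^3 + 9x^2 + x + 10), pattern 4+1+1; mod 37: f = (x^2 + 14x + 17)(x^2 + 30x + 25)(x^2 + 32x + 21), pattern 2+2+2; mod 43: f = (x + 3)(x + 27)(x^2 + 23x + 24)(x^2 + 35x + 20), pattern 2+2+1+1. No other pattern occurs in this range, so the set of observed cycle types is {3+3, 4+1+1, 2+2+2, 2+2+1+1}. The candidates containing elements of all these cycle types are S_4 (6T8) of order 24, S_4 x C_2 (6T11) of order 48, PGL(2,5) (6T14) of order 120, S_6 (6T16) of order 720; the others are excluded. The observed types are precisely the cycle types that occur in S_4 (6T8) (apart from the identity). Each of the other remaining candidates has further cycle types, and by the Chebotarev density theorem the matching factorization patterns would occur for a proportion of primes equal to their share of the group: S_4 x C_2 (6T11) additionally contains elements of type 6, 4+2, 2+1+1+1+1 (17 of its 48 elements, about 35% of primes); PGL(2,5) (6T14) additionally contains elements of type 6, 5+1 (44 of its 120 elements, about 37% of primes); S_6 (6T16) additionally contains elements of type 6, 5+1, 4+2, 3+2+1, 3+1+1+1, 2+1+1+1+1 (529 of its 720 elements, about 73% of primes). None of the 22 primes tested shows any such pattern (for each of these groups the chance of that is below 10^-4), which rules them out. Hence G = S_4 (6T8), of order 24.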